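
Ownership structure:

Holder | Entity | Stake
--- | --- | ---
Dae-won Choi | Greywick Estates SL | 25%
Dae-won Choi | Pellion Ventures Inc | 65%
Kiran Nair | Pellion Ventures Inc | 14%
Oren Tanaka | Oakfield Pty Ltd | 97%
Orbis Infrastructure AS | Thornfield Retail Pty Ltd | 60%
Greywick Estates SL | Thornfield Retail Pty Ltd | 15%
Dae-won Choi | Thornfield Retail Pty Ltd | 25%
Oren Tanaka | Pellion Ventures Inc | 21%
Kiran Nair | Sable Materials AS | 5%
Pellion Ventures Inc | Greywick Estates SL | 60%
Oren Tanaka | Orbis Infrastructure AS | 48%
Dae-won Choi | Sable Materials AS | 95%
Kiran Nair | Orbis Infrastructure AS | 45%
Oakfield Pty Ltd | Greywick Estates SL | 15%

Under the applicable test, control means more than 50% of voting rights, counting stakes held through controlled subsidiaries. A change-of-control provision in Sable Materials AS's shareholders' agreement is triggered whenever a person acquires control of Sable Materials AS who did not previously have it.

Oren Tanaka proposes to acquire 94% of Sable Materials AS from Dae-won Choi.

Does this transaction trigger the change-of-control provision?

Yes

The purchase adds only to Oren's holdings (Dae-won's stake shrinks), so Oren is the only person who could newly come to control Sable.
Oren holds 97% of Oakfield, so Oren controls Oakfield.
Neither Oren nor any entity Oren controls holds any voting interest in Sable.
So before the transaction, Oren does not control Sable.
After the purchase, Oren holds 94% of Sable directly, and Dae-won's stake falls to 1%.
Oren holds 94% of Sable, so Oren controls Sable.
Oren did not control Sable before and does after, so the clause is triggered.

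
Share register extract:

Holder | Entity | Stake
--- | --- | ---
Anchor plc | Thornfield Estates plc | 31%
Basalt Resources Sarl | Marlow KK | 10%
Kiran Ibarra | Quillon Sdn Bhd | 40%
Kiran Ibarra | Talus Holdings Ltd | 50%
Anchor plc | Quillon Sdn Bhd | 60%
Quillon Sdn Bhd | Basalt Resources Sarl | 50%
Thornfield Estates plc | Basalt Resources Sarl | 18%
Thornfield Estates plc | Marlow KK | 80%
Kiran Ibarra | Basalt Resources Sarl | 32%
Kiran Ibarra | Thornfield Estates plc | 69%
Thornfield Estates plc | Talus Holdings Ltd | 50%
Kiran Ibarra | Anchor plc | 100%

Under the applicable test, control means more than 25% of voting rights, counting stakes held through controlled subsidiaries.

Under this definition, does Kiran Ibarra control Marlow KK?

Kiran holds 100% of Anchor, so Kiran controls Anchor.
Kiran and Anchor together hold 69% + 31% = 100% of Thornfield, so Kiran controls Thornfield.
Kiran and Anchor together hold 40% + 60% = 100% of Quillon, so Kiran controls Quillon.
Thornfield and Quillon and Kiran together hold 18% + 50% + 32% = 100% of Basalt, so Kiran controls Basalt.
Thornfield and Basalt together hold 80% + 10% = 90% of Marlow, so Kiran controls Marlow.

Yes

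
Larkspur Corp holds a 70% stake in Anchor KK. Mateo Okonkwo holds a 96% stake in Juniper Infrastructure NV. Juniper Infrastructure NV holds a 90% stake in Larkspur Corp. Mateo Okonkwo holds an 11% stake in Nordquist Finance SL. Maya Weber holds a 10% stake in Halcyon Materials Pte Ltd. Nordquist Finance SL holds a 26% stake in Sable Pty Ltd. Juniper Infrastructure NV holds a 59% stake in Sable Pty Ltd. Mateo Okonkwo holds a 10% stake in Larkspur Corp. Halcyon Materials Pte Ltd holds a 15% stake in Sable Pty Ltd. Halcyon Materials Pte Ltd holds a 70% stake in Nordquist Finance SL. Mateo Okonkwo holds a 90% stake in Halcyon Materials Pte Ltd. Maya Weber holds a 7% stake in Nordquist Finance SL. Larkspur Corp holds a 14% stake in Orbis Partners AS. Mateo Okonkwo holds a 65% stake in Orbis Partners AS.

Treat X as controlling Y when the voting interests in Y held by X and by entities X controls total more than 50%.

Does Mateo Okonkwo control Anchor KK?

Mateo holds 96% of Juniper, so Mateo controls Juniper.
Juniper and Mateo together hold 90% + 10% = 100% of Larkspur, so Mateo controls Larkspur.
Larkspur holds 70% of Anchor, so Mateo controls Anchor.

Yes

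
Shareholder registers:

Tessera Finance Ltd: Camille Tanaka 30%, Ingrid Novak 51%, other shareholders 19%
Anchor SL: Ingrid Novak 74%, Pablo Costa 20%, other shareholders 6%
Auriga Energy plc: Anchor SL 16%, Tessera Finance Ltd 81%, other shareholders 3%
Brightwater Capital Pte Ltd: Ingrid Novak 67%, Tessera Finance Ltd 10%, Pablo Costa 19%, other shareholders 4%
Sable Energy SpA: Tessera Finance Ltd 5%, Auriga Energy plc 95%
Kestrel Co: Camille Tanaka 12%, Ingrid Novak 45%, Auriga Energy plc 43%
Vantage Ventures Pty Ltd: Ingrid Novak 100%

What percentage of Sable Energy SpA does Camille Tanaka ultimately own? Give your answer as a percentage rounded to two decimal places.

Camille reaches Sable along 2 paths.
Via Tessera: 30% × 5% = 1.5%.
Via Tessera → Auriga: 30% × 81% × 95% = 23.085%.
Total: 1.5% + 23.085% = 24.585%.
Rounded: 24.59%.

24.59%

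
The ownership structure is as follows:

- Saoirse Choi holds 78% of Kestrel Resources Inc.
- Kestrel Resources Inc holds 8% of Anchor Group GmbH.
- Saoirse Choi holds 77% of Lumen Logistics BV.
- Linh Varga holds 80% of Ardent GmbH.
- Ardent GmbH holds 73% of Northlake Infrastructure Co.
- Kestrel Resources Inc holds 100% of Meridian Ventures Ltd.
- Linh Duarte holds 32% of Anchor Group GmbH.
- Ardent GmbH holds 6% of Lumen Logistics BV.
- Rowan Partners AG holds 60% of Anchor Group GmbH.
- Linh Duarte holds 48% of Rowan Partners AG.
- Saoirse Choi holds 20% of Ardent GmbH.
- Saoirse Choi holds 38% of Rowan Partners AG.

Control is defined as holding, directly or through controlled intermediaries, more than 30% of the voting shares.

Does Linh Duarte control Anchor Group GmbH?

Linh Duarte holds 48% of Rowan, so Linh Duarte controls Rowan.
Rowan and Linh Duarte together hold 60% + 32% = 92% of Anchor, so Linh Duarte controls Anchor.

Yes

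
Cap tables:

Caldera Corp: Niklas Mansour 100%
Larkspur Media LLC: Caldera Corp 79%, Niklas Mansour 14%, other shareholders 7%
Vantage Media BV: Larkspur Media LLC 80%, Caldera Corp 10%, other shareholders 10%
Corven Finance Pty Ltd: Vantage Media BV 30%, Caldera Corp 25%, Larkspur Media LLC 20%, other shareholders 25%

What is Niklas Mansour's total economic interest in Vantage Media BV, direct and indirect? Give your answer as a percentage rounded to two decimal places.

84.40%

Niklas reaches Vantage along 3 paths.
Via Caldera → Larkspur: 100% × 79% × 80% = 63.2%.
Via Larkspur: 14% × 80% = 11.2%.
Via Caldera: 100% × 10% = 10%.
Total: 63.2% + 11.2% + 10% = 84.4%.
Rounded: 84.40%.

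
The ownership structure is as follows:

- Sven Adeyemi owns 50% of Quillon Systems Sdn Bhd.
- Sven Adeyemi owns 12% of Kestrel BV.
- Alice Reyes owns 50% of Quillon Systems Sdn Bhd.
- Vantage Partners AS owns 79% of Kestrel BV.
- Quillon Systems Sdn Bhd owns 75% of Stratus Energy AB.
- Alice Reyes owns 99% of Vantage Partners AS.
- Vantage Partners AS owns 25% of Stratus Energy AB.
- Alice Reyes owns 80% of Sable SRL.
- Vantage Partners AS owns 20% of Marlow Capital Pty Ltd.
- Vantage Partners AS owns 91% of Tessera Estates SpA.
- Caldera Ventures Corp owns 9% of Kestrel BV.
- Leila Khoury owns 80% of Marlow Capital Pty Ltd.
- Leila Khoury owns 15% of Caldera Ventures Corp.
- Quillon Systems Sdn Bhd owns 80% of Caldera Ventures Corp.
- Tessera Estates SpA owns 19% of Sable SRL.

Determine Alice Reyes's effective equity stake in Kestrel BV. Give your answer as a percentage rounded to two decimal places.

Alice reaches Kestrel along 2 paths.
Via Vantage: 99% × 79% = 78.21%.
Via Quillon → Caldera: 50% × 80% × 9% = 3.6%.
Total: 78.21% + 3.6% = 81.81%.

81.81%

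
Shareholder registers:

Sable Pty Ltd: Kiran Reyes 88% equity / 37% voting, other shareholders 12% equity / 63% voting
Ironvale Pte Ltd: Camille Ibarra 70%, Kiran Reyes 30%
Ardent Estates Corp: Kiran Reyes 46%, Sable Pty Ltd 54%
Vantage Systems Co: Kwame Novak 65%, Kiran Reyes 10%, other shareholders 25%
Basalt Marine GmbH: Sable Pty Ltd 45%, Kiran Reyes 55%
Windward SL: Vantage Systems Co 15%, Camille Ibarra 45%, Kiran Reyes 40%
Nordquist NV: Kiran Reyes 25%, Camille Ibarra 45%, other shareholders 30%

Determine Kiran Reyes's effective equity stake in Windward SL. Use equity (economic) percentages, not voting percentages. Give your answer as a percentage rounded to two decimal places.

Kiran reaches Windward along 2 paths.
Via Vantage: 10% × 15% = 1.5%.
Direct stake: 40% = 40%.
Total: 1.5% + 40% = 41.5%.
Rounded: 41.50%.

41.50%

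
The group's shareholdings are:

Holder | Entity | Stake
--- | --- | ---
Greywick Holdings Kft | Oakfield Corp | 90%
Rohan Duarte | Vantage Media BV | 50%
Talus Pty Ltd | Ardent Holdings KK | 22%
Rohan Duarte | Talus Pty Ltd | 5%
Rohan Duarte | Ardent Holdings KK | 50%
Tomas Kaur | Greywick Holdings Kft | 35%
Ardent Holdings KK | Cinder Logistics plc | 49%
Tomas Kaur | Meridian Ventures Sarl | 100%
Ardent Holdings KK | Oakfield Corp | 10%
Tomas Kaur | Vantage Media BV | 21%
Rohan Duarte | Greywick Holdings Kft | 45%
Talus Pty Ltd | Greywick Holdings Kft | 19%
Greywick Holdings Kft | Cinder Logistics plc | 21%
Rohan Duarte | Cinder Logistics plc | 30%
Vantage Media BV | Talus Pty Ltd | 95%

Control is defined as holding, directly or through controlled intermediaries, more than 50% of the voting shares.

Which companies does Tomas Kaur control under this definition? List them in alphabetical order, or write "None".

Tomas holds 100% of Meridian, so Tomas controls Meridian.
No other company's threshold is met.

Meridian Ventures Sarl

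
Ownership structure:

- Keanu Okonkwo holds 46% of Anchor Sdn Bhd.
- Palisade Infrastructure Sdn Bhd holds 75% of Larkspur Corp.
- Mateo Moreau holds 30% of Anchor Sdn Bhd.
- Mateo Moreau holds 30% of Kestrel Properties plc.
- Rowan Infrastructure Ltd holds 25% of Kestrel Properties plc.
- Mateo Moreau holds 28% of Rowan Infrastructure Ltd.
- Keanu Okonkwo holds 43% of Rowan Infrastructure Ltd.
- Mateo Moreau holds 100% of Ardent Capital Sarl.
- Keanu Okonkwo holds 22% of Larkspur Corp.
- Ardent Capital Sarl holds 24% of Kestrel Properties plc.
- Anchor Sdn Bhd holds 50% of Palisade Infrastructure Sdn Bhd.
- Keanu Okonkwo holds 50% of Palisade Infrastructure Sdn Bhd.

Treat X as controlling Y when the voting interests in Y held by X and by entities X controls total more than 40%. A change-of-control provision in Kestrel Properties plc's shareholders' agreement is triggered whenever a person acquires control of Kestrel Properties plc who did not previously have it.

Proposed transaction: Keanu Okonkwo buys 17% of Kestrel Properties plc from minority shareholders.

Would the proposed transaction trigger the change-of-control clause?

The purchase changes only Keanu's holdings, so Keanu is the only person who could newly come to control Kestrel.
Keanu holds 43% of Rowan, so Keanu controls Rowan.
Keanu holds 46% of Anchor, so Keanu controls Anchor.
Keanu and Anchor together hold 50% + 50% = 100% of Palisade, so Keanu controls Palisade.
Keanu and Palisade together hold 22% + 75% = 97% of Larkspur, so Keanu controls Larkspur.
In Kestrel, Keanu's side holds only 25%, not > 40%.
So before the transaction, Keanu does not control Kestrel.
After the purchase, Keanu holds 17% of Kestrel directly.
Rowan and Keanu together hold 25% + 17% = 42% of Kestrel, so Keanu controls Kestrel.
Keanu did not control Kestrel before and does after, so the clause is triggered.

Yes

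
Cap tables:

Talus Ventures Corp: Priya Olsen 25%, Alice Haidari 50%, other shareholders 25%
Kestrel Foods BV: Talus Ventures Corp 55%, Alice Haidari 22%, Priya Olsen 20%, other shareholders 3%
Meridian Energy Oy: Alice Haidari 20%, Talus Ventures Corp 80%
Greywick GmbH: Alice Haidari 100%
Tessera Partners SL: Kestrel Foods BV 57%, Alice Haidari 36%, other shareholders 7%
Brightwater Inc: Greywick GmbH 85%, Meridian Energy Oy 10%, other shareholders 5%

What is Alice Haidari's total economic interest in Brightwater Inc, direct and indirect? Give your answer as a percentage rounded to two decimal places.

91.00%

Alice reaches Brightwater along 3 paths.
Via Greywick: 100% × 85% = 85%.
Via Meridian: 20% × 10% = 2%.
Via Talus → Meridian: 50% × 80% × 10% = 4%.
Total: 85% + 2% + 4% = 91%.
Rounded: 91.00%.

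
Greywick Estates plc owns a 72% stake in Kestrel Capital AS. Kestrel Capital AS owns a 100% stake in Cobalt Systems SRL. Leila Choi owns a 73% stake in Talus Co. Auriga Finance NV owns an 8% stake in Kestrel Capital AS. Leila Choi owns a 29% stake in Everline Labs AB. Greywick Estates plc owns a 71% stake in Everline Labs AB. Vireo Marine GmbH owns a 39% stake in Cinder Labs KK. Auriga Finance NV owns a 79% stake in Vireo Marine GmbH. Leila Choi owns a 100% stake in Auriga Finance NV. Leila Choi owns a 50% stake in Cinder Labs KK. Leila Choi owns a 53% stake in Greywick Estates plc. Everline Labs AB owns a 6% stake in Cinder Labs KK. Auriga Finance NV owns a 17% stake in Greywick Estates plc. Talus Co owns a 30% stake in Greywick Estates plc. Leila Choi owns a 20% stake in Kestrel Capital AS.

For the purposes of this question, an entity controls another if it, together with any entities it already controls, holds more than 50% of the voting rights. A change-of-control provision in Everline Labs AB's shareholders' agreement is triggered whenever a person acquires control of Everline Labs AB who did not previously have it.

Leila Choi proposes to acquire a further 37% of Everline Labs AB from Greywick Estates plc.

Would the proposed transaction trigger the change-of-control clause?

The purchase adds only to Leila's holdings (Greywick's stake shrinks), so Leila is the only person who could newly come to control Everline.
Leila holds 73% of Talus, so Leila controls Talus.
Leila holds 100% of Auriga, so Leila controls Auriga.
Leila and Talus and Auriga together hold 53% + 30% + 17% = 100% of Greywick, so Leila controls Greywick.
Leila and Greywick together hold 29% + 71% = 100% of Everline, so Leila controls Everline.
So Leila already controls Everline before the transaction.
After the purchase, Leila's direct stake in Everline rises to 29% + 37% = 66%, and Greywick's stake falls to 34%.
Leila controlled Everline already, so this is not a new person acquiring control; every other person's position is unchanged or reduced.
No new person acquires control, so the clause is not triggered.

No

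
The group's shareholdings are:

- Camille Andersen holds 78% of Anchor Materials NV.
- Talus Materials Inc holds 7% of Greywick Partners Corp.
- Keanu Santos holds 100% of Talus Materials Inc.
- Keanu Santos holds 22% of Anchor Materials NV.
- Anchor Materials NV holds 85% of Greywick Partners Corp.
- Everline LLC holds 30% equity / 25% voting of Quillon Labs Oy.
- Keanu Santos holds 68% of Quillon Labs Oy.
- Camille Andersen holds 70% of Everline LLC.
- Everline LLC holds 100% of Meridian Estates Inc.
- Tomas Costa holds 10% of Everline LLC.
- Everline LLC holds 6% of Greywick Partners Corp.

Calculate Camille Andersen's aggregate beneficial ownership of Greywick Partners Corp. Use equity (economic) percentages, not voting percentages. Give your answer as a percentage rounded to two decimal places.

70.50%

Camille reaches Greywick along 2 paths.
Via Anchor: 78% × 85% = 66.3%.
Via Everline: 70% × 6% = 4.2%.
Total: 66.3% + 4.2% = 70.5%.
Rounded: 70.50%.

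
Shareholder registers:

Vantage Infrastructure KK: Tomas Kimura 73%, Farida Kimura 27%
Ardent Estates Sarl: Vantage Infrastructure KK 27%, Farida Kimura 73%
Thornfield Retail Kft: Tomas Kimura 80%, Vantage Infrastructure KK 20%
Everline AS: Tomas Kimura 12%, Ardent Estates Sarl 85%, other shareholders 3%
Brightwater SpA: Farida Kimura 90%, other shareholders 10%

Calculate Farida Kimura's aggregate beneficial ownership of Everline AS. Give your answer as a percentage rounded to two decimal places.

68.25%

Farida reaches Everline along 2 paths.
Via Vantage → Ardent: 27% × 27% × 85% = 6.1965%.
Via Ardent: 73% × 85% = 62.05%.
Total: 6.1965% + 62.05% = 68.2465%.
Rounded: 68.25%.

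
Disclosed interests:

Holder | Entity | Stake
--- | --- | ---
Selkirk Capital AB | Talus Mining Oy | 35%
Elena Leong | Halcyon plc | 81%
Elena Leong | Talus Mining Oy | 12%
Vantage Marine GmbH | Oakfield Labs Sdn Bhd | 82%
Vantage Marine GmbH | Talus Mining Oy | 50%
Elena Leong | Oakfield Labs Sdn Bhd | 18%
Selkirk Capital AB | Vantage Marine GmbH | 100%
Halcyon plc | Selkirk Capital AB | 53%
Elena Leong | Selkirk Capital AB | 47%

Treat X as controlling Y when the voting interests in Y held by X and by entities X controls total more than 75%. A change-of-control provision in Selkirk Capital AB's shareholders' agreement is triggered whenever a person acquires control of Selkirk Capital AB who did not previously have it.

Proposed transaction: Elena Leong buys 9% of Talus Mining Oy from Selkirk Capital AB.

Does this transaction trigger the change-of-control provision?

The purchase adds only to Elena's holdings (Selkirk's stake shrinks), so Elena is the only person who could newly come to control Selkirk.
Elena holds 81% of Halcyon, so Elena controls Halcyon.
Halcyon and Elena together hold 53% + 47% = 100% of Selkirk, so Elena controls Selkirk.
So Elena already controls Selkirk before the transaction.
After the purchase, Elena's direct stake in Talus rises to 12% + 9% = 21%, and Selkirk's stake falls to 26%.
Elena controlled Selkirk already, so this is not a new person acquiring control; every other person's position is unchanged or reduced.
No new person acquires control, so the clause is not triggered.

No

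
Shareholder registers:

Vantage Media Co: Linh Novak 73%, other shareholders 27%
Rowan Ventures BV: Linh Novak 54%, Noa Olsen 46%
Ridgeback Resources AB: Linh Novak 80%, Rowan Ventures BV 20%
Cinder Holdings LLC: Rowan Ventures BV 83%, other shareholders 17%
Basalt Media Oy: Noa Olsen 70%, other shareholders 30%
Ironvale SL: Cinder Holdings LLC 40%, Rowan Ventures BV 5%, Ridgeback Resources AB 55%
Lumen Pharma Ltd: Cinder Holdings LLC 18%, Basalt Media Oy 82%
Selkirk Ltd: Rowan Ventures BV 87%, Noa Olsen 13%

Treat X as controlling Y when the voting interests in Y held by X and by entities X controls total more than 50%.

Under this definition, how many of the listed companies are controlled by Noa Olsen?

Noa holds 70% of Basalt, so Noa controls Basalt.
Basalt holds 82% of Lumen, so Noa controls Lumen.
No other company's threshold is met.
Noa controls 2 companies.

2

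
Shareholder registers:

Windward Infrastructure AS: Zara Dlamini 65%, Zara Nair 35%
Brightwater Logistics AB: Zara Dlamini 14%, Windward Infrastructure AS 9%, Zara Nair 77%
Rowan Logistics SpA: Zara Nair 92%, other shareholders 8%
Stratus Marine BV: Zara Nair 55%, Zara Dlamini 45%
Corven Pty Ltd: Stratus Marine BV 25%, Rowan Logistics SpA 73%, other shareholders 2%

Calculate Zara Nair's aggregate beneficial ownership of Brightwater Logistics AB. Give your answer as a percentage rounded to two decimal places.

Zara Nair reaches Brightwater along 2 paths.
Via Windward: 35% × 9% = 3.15%.
Direct stake: 77% = 77%.
Total: 3.15% + 77% = 80.15%.

80.15%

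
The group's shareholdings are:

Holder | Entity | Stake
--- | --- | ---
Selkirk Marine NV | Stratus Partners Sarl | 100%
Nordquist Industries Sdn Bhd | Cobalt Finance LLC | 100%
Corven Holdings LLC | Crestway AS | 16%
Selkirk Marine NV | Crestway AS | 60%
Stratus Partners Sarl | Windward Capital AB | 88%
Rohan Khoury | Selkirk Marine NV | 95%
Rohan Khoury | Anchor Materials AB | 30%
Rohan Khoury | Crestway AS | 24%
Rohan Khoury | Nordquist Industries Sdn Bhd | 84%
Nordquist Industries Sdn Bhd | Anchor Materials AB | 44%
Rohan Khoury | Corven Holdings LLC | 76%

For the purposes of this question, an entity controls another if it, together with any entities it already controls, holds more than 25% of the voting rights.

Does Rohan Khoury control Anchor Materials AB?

Yes

Rohan holds 84% of Nordquist, so Rohan controls Nordquist.
Rohan and Nordquist together hold 30% + 44% = 74% of Anchor, so Rohan controls Anchor.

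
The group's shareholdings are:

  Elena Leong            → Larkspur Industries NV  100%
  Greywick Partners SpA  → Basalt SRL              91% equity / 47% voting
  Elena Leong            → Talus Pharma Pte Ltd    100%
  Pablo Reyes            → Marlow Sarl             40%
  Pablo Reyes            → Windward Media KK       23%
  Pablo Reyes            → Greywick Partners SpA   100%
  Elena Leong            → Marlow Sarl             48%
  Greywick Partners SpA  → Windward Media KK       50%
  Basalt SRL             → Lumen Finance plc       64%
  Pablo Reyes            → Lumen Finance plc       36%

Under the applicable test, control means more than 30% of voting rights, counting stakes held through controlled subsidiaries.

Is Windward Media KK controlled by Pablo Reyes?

Yes

Pablo holds 100% of Greywick, so Pablo controls Greywick.
Greywick and Pablo together hold 50% + 23% = 73% of Windward, so Pablo controls Windward.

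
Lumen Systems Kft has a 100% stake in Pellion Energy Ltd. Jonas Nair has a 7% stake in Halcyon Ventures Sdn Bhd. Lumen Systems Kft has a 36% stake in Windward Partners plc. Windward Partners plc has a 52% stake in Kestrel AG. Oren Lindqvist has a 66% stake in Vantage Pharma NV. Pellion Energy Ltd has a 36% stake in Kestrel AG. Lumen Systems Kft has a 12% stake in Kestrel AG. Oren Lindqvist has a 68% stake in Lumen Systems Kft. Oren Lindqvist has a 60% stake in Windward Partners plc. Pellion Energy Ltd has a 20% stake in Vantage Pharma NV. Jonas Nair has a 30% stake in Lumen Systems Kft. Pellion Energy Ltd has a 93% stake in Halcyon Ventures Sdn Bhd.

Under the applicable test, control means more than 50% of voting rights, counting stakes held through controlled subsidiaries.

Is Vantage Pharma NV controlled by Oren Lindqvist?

Oren holds 68% of Lumen, so Oren controls Lumen.
Lumen holds 100% of Pellion, so Oren controls Pellion.
Oren and Pellion together hold 66% + 20% = 86% of Vantage, so Oren controls Vantage.

Yes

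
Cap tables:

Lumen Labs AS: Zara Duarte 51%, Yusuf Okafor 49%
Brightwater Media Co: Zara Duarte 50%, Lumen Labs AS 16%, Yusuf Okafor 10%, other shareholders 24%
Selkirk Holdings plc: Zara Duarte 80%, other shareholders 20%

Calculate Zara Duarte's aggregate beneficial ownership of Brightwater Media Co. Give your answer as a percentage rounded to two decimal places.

58.16%

Zara reaches Brightwater along 2 paths.
Direct stake: 50% = 50%.
Via Lumen: 51% × 16% = 8.16%.
Total: 50% + 8.16% = 58.16%.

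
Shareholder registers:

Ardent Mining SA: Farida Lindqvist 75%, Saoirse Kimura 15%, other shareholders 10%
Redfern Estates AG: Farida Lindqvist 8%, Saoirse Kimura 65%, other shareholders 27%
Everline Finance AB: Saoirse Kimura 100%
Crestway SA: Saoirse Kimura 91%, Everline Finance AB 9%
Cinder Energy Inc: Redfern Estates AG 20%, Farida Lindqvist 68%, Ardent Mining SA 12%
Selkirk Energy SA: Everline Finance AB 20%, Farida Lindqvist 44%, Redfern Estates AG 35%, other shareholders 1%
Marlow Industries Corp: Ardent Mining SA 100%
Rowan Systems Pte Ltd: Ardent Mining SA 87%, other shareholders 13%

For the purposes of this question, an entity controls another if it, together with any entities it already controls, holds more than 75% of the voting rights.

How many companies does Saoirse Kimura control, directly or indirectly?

2

Saoirse holds 100% of Everline, so Saoirse controls Everline.
Saoirse and Everline together hold 91% + 9% = 100% of Crestway, so Saoirse controls Crestway.
No other company's threshold is met.
Saoirse controls 2 companies.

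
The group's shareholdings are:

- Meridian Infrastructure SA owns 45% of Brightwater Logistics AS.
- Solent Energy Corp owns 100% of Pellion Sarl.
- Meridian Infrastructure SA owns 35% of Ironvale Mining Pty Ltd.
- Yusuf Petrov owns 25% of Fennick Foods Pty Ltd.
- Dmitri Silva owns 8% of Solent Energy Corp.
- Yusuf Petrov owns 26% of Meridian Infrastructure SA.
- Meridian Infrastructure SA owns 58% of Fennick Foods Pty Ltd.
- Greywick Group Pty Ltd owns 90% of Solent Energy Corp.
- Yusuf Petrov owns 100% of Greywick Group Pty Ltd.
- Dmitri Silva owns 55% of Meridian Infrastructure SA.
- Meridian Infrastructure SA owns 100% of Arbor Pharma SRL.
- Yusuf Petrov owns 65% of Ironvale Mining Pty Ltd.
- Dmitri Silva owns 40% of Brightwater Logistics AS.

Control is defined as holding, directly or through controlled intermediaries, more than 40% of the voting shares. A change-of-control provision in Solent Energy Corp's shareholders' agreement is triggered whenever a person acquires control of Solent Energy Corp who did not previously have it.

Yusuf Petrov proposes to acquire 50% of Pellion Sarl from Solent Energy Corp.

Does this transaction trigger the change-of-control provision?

The purchase adds only to Yusuf's holdings (Solent's stake shrinks), so Yusuf is the only person who could newly come to control Solent.
Yusuf holds 100% of Greywick, so Yusuf controls Greywick.
Greywick holds 90% of Solent, so Yusuf controls Solent.
So Yusuf already controls Solent before the transaction.
After the purchase, Yusuf holds 50% of Pellion directly, and Solent's stake falls to 50%.
Yusuf controlled Solent already, so this is not a new person acquiring control; every other person's position is unchanged or reduced.
No new person acquires control, so the clause is not triggered.

No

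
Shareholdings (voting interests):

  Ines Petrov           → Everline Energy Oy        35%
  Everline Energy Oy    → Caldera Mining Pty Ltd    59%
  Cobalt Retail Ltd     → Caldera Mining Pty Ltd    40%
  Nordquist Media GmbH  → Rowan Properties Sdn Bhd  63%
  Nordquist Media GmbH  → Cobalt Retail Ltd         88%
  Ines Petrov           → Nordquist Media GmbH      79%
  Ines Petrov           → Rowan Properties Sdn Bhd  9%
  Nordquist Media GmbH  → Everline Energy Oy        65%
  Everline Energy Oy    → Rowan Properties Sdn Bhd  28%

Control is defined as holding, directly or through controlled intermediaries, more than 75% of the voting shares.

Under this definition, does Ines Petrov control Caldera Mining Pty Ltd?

Ines holds 79% of Nordquist, so Ines controls Nordquist.
Nordquist and Ines together hold 65% + 35% = 100% of Everline, so Ines controls Everline.
Nordquist holds 88% of Cobalt, so Ines controls Cobalt.
Cobalt and Everline together hold 40% + 59% = 99% of Caldera, so Ines controls Caldera.

Yes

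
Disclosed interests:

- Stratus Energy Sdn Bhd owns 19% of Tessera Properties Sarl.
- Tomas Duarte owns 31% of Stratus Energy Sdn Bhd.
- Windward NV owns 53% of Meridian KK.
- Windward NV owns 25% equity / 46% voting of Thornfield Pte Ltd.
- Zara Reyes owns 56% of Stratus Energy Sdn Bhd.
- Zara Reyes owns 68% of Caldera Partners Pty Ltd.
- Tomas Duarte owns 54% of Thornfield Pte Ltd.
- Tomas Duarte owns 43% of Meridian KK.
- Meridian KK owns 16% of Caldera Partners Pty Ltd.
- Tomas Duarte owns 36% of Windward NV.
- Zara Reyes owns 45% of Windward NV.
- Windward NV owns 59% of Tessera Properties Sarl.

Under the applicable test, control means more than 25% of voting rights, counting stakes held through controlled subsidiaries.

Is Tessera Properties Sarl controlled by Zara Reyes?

Yes

Zara holds 45% of Windward, so Zara controls Windward.
Zara holds 56% of Stratus, so Zara controls Stratus.
Stratus and Windward together hold 19% + 59% = 78% of Tessera, so Zara controls Tessera.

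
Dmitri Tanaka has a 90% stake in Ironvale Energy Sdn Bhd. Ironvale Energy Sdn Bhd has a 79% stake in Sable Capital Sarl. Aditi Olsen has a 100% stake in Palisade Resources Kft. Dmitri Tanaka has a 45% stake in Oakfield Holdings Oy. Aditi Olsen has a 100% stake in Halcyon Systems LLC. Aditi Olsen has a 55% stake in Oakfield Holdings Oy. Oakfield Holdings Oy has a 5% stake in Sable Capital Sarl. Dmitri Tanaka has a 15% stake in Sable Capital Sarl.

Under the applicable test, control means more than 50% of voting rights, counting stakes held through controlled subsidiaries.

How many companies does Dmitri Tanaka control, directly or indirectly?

2

Dmitri holds 90% of Ironvale, so Dmitri controls Ironvale.
Dmitri and Ironvale together hold 15% + 79% = 94% of Sable, so Dmitri controls Sable.
No other company's threshold is met.
Dmitri controls 2 companies.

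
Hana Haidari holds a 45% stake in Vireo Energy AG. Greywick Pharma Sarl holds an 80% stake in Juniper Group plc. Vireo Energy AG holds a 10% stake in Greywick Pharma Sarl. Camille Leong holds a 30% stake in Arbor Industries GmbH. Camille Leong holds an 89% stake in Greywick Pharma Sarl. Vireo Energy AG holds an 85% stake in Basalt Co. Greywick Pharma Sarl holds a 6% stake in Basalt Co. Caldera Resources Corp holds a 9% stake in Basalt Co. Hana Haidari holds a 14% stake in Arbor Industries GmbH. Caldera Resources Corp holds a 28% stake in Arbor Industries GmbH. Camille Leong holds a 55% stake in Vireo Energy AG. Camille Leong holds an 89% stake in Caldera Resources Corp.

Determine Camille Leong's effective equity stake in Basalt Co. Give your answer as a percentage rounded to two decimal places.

60.43%

Camille reaches Basalt along 4 paths.
Via Greywick: 89% × 6% = 5.34%.
Via Vireo → Greywick: 55% × 10% × 6% = 0.33%.
Via Vireo: 55% × 85% = 46.75%.
Via Caldera: 89% × 9% = 8.01%.
Total: 5.34% + 0.33% + 46.75% + 8.01% = 60.43%.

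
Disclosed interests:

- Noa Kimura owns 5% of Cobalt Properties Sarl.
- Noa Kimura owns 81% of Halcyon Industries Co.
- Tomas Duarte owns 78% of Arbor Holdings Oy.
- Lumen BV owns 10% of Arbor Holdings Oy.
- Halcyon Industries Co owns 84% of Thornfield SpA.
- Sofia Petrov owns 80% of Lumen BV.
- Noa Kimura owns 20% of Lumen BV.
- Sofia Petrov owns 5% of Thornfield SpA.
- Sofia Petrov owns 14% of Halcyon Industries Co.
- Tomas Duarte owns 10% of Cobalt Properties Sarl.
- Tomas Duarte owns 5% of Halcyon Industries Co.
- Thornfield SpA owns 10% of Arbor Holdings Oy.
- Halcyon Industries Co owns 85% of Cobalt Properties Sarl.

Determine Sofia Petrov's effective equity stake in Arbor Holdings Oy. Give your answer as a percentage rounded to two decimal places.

Sofia reaches Arbor along 3 paths.
Via Halcyon → Thornfield: 14% × 84% × 10% = 1.176%.
Via Thornfield: 5% × 10% = 0.5%.
Via Lumen: 80% × 10% = 8%.
Total: 1.176% + 0.5% + 8% = 9.676%.
Rounded: 9.68%.

9.68%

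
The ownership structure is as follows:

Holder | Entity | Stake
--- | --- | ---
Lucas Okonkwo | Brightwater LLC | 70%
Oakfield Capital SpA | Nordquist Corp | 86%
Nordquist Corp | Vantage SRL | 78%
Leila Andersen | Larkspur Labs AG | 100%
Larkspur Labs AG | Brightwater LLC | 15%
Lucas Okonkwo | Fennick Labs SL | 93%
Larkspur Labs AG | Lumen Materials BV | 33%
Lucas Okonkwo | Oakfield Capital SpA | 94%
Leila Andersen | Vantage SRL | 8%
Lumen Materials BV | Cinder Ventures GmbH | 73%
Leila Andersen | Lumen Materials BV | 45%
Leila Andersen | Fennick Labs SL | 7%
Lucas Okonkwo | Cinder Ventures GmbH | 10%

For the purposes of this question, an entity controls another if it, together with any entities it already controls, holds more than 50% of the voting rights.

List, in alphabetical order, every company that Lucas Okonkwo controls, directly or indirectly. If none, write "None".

Lucas holds 94% of Oakfield, so Lucas controls Oakfield.
Lucas holds 93% of Fennick, so Lucas controls Fennick.
Lucas holds 70% of Brightwater, so Lucas controls Brightwater.
Oakfield holds 86% of Nordquist, so Lucas controls Nordquist.
Nordquist holds 78% of Vantage, so Lucas controls Vantage.
No other company's threshold is met.

Brightwater LLC, Fennick Labs SL, Nordquist Corp, Oakfield Capital SpA, Vantage SRL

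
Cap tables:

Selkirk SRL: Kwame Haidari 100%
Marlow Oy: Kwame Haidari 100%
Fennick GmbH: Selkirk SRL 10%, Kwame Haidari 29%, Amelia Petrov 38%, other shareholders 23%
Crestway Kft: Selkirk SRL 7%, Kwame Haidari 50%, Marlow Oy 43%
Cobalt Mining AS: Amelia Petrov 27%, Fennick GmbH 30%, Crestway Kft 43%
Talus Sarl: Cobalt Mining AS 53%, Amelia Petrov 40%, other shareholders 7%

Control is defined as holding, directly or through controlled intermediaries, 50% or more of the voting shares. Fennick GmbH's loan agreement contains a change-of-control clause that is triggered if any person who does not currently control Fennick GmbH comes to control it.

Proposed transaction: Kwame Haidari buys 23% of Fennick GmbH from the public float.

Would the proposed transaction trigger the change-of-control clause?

Yes

The purchase changes only Kwame's holdings, so Kwame is the only person who could newly come to control Fennick.
Kwame holds 100% of Selkirk, so Kwame controls Selkirk.
Kwame holds 100% of Marlow, so Kwame controls Marlow.
Selkirk and Kwame and Marlow together hold 7% + 50% + 43% = 100% of Crestway, so Kwame controls Crestway.
In Fennick, Kwame's side holds only 10% + 29% = 39%, not ≥ 50%.
So before the transaction, Kwame does not control Fennick.
After the purchase, Kwame's direct stake in Fennick rises to 29% + 23% = 52%.
Selkirk and Kwame together hold 10% + 52% = 62% of Fennick, so Kwame controls Fennick.
Kwame did not control Fennick before and does after, so the clause is triggered.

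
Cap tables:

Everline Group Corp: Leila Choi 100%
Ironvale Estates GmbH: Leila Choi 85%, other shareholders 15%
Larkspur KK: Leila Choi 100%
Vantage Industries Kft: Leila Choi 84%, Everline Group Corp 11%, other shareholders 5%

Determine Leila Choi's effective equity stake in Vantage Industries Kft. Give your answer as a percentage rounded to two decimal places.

Leila reaches Vantage along 2 paths.
Direct stake: 84% = 84%.
Via Everline: 100% × 11% = 11%.
Total: 84% + 11% = 95%.
Rounded: 95.00%.

95.00%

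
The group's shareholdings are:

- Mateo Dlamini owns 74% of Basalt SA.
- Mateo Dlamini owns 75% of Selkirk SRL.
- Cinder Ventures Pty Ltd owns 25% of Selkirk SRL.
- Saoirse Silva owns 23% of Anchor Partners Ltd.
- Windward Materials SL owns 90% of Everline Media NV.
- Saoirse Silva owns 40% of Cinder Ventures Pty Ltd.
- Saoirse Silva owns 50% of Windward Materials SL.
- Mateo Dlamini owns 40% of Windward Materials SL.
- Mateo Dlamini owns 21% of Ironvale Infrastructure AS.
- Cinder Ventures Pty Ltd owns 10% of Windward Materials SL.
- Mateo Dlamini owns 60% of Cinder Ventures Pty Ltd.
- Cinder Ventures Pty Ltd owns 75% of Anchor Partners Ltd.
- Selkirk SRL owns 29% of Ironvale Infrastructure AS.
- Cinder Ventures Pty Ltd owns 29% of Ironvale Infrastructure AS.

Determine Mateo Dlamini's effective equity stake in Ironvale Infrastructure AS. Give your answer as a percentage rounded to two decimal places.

64.50%

Mateo reaches Ironvale along 4 paths.
Via Selkirk: 75% × 29% = 21.75%.
Via Cinder → Selkirk: 60% × 25% × 29% = 4.35%.
Direct stake: 21% = 21%.
Via Cinder: 60% × 29% = 17.4%.
Total: 21.75% + 4.35% + 21% + 17.4% = 64.5%.
Rounded: 64.50%.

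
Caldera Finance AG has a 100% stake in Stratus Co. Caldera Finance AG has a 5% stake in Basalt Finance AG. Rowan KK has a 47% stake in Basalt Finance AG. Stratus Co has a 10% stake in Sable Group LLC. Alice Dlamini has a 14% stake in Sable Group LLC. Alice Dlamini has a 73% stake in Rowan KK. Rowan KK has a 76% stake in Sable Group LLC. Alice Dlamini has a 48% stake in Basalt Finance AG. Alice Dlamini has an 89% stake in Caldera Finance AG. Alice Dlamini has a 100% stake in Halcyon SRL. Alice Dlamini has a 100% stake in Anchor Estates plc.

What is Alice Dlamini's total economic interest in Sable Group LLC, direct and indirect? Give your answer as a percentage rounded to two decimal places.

78.38%

Alice reaches Sable along 3 paths.
Via Caldera → Stratus: 89% × 100% × 10% = 8.9%.
Direct stake: 14% = 14%.
Via Rowan: 73% × 76% = 55.48%.
Total: 8.9% + 14% + 55.48% = 78.38%.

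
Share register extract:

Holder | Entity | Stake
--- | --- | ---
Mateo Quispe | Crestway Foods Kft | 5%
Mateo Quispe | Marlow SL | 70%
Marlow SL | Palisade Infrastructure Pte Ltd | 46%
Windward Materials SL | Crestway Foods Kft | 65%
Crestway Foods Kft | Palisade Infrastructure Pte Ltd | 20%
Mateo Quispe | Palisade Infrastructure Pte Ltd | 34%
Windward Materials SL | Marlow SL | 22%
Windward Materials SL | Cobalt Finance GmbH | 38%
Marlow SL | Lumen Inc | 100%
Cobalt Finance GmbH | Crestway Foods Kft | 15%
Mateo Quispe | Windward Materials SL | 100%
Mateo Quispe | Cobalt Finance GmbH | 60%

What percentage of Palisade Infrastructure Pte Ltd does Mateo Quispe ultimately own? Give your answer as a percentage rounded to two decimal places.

93.26%

Mateo reaches Palisade along 7 paths.
Via Marlow: 70% × 46% = 32.2%.
Via Windward → Marlow: 100% × 22% × 46% = 10.12%.
Via Windward → Crestway: 100% × 65% × 20% = 13%.
Via Windward → Cobalt → Crestway: 100% × 38% × 15% × 20% = 1.14%.
Via Cobalt → Crestway: 60% × 15% × 20% = 1.8%.
Via Crestway: 5% × 20% = 1%.
Direct stake: 34% = 34%.
Total: 32.2% + 10.12% + 13% + 1.14% + 1.8% + 1% + 34% = 93.26%.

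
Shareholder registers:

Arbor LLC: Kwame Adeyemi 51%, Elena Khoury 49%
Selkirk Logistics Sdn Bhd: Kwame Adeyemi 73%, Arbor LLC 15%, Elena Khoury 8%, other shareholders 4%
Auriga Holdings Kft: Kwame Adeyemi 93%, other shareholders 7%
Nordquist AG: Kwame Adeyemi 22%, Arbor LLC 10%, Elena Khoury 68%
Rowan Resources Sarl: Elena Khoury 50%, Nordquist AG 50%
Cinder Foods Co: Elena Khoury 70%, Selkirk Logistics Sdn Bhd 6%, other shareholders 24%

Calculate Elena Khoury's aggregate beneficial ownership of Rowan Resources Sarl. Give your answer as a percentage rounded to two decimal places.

Elena reaches Rowan along 3 paths.
Direct stake: 50% = 50%.
Via Arbor → Nordquist: 49% × 10% × 50% = 2.45%.
Via Nordquist: 68% × 50% = 34%.
Total: 50% + 2.45% + 34% = 86.45%.

86.45%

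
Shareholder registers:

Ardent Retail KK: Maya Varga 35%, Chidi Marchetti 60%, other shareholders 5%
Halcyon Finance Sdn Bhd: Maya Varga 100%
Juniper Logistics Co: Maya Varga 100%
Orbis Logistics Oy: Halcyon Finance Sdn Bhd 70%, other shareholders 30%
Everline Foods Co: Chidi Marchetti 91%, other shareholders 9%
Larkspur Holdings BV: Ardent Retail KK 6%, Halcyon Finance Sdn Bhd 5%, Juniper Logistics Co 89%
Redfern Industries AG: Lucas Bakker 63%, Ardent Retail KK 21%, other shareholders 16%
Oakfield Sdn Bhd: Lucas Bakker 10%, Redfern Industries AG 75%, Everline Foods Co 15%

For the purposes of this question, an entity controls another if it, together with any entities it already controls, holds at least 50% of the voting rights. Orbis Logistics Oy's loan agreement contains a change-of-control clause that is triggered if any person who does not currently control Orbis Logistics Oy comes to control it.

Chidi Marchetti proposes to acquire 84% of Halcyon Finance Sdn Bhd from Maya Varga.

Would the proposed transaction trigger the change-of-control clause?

Yes

The purchase adds only to Chidi's holdings (Maya's stake shrinks), so Chidi is the only person who could newly come to control Orbis.
Chidi holds 60% of Ardent, so Chidi controls Ardent.
Chidi holds 91% of Everline, so Chidi controls Everline.
Neither Chidi nor any entity Chidi controls holds any voting interest in Orbis.
So before the transaction, Chidi does not control Orbis.
After the purchase, Chidi holds 84% of Halcyon directly, and Maya's stake falls to 16%.
Chidi holds 84% of Halcyon, so Chidi controls Halcyon.
Halcyon holds 70% of Orbis, so Chidi controls Orbis.
Chidi did not control Orbis before and does after, so the clause is triggered.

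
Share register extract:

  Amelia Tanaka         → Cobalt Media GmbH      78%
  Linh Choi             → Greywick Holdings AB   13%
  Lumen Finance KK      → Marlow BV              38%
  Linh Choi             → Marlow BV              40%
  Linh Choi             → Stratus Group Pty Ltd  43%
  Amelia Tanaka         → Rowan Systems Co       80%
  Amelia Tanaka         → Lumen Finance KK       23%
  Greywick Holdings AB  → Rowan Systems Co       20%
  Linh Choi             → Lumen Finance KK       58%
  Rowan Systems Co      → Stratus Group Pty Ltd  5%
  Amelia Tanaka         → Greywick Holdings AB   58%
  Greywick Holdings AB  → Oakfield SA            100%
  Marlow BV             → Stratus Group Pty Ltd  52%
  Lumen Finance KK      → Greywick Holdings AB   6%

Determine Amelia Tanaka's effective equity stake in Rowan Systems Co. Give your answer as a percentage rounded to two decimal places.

91.88%

Amelia reaches Rowan along 3 paths.
Direct stake: 80% = 80%.
Via Lumen → Greywick: 23% × 6% × 20% = 0.276%.
Via Greywick: 58% × 20% = 11.6%.
Total: 80% + 0.276% + 11.6% = 91.876%.
Rounded: 91.88%.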